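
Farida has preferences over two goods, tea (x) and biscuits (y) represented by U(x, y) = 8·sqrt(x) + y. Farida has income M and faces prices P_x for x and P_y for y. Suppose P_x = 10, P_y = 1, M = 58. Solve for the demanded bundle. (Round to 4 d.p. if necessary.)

Utility is quasi-linear in y; the FOC for x is 4/√x = P_x/P_y.
Thus x* = (4·P_y/P_x)² — independent of M — with the rest of income spent on y.
Plugging in: x* = (4·1/10)² = 0.16, y* = 56.4.

x* = 0.16, y* = 56.4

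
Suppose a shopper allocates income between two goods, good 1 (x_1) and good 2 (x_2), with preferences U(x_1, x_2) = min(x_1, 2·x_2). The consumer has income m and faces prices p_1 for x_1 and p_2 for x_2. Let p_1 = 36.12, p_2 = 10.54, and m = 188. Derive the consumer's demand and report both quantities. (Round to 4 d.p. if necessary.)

x_1* = 4.5422, x_2* = 2.2711

Leontief preferences: the optimum is at the kink where x_1/2 = x_2/1, i.e. x_2 = (1/2)·x_1.
Budget: p_1·x_1 + p_2·(1/2)·x_1 = m, so (2·p_1 + p_2)·x_1 = 2·m.
Demand: x_1*(p_1,p_2,m) = 2·m/(2·p_1 + p_2), x_2* = m/(2·p_1 + p_2).
Here 2·36.12 + 10.54 = 82.78, giving x_1* = 4.5422 and x_2* = 2.2711.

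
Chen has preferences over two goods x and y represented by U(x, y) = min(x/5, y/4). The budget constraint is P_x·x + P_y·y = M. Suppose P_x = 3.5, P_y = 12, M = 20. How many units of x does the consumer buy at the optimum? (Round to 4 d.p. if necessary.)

Leontief preferences: the optimum is at the kink where x/5 = y/4, i.e. y = (4/5)·x.
Budget: P_x·x + P_y·(4/5)·x = M, so (5·P_x + 4·P_y)·x = 5·M.
Demand: x*(P_x,P_y,M) = 5·M/(5·P_x + 4·P_y), y* = 4·M/(5·P_x + 4·P_y).
Here 5·3.5 + 4·12 = 65.5, giving x* = 1.5267.

x* = 1.5267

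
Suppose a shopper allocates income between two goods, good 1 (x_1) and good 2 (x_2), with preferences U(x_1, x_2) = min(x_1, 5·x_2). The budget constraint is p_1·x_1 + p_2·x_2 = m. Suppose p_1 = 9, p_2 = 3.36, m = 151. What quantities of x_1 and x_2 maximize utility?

x_1* = 15.6121, x_2* = 3.1224

With perfect complements, no substitution: consume in ratio x_1:x_2 = 5:1.
Budget: p_1·x_1 + p_2·(1/5)·x_1 = m, so (5·p_1 + p_2)·x_1 = 5·m.
Demand: x_1*(p_1,p_2,m) = 5·m/(5·p_1 + p_2), x_2* = m/(5·p_1 + p_2).
Here 5·9 + 3.36 = 48.36, giving x_1* = 15.6121 and x_2* = 3.1224.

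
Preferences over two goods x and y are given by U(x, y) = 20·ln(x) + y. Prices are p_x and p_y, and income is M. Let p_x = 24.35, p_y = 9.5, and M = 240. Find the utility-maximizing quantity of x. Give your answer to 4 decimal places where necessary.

Set MRS = p_x/p_y: (20/x)/1 = p_x/p_y.
So x*(p_x,p_y) = 20·p_y/p_x, independent of income; and y* = (M − 20·p_y)/p_y.
At the given prices: x* = 20·9.5/24.35 = 7.8029.

x* = 7.8029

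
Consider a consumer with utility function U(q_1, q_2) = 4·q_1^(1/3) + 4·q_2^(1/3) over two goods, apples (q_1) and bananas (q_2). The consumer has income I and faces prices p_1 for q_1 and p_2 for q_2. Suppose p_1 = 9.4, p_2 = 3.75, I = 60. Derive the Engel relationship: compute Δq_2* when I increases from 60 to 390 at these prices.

From the CES first-order condition, (q_2/q_1)^(2/3) = p_1/p_2.
Solve for the ratio: q_2/q_1 = [p_1/p_2]^(1.5).
With the ratio pinned down, the budget gives q_1* = I/(p_1 + p_2·(q_2/q_1)) and q_2* = (q_2/q_1)·q_1*.
Numerically q_2/q_1 = 3.968669, so q_1* = 60/(9.4 + 3.75·3.968669) = 2.4709 and q_2* = 3.968669·2.4709 = 9.8062.
At I' = 390: q_2* = 63.7406. Change: 63.7406 − 9.8062 = 53.9343.

Δq_2* = 53.9343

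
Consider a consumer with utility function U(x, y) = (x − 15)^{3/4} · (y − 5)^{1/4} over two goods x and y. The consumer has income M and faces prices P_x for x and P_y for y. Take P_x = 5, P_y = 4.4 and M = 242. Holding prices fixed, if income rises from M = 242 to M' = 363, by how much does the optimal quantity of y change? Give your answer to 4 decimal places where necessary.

After buying the subsistence bundle (15, 5), a share 0.75 of the remaining income goes to x: x* = 15 + 0.75·(M − 15P_x − 5P_y)/P_x.
Discretionary income = 242 − 15·5 − 5·4.4 = 145; y* = 5 + 0.25·145/4.4 = 13.2386.
At M' = 363: y* = 20.1136. Change: 20.1136 − 13.2386 = 6.875.

Δy* = 6.875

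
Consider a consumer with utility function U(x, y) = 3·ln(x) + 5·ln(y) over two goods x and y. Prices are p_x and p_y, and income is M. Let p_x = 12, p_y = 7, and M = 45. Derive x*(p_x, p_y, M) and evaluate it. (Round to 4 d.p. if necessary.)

x* = 1.4062

Tangency: MRS = (3/5)·y/x = p_x/p_y.
Rearranging, p_y·y = (5/3)·p_x·x. Substituting into the budget gives p_x·x·(1 + (5/3)) = M.
Demand: x*(p_x,p_y,M) = 0.375·M/p_x and y* = 0.625·M/p_y.
At p_x=12, p_y=7, M=45: x* = 0.375·45/12 = 1.4062.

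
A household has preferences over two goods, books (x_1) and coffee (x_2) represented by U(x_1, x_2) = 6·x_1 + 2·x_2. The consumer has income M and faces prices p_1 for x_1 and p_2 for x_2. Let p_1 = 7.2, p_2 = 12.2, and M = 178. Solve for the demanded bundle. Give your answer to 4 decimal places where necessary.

x_1* = 24.7222, x_2* = 0

Linear utility — the consumer picks whichever good has higher MU/price: 6/7.2 = 0.8333 vs 2/12.2 = 0.1639.
x_1 gives more utility per dollar, so spend all income on x_1: x_1* = M/p_1, x_2* = 0.
Numerically: x_1* = 24.7222, x_2* = 0.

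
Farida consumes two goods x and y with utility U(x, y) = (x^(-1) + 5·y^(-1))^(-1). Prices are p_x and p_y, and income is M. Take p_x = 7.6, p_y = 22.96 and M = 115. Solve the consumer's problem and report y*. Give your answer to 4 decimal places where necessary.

y* = 3.9837

MU_x ∝ x^(-2), MU_y ∝ 5·y^(-2), so MRS = (1/5)·(y/x)^(2) = p_x/p_y.
Hence y/x = (5·p_x/p_y)^(1/(2)), i.e. raised to the 0.5 power.
Substitute y = (y/x)·x into the budget: x* = M/(p_x + p_y·(y/x)).
Numerically y/x = 1.286488, so x* = 115/(7.6 + 22.96·1.286488) = 3.0966 and y* = 1.286488·3.0966 = 3.9837.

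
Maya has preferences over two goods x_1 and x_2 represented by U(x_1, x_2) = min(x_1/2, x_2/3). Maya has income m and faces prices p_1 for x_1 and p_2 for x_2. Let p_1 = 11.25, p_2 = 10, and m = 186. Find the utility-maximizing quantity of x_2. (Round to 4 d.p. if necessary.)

With perfect complements, no substitution: consume in ratio x_1:x_2 = 2:3.
Budget: p_1·x_1 + p_2·(3/2)·x_1 = m, so (2·p_1 + 3·p_2)·x_1 = 2·m.
Demand: x_1*(p_1,p_2,m) = 2·m/(2·p_1 + 3·p_2), x_2* = 3·m/(2·p_1 + 3·p_2).
Here 2·11.25 + 3·10 = 52.5, giving x_2* = 10.6286.

x_2* = 10.6286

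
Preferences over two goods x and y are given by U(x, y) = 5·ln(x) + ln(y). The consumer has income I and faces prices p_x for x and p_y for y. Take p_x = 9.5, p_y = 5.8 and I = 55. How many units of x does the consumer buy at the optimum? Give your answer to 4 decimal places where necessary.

MU_x/MU_y = (5·y)/(x); tangency sets this equal to p_x/p_y.
So 5·p_y·y = p_x·x; combined with the budget, a share 5/6 of income goes to x.
Demand: x*(p_x,p_y,I) = 5/6·I/p_x and y* = 1/6·I/p_y.
At p_x=9.5, p_y=5.8, I=55: x* = 5/6·55/9.5 = 4.8246.

x* = 4.8246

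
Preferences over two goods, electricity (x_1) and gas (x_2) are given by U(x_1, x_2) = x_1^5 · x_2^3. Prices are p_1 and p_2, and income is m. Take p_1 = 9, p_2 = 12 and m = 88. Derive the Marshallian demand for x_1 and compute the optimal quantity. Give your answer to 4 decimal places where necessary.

MU_x_1/MU_x_2 = (5·x_2)/(3·x_1); tangency sets this equal to p_1/p_2.
So 5·p_2·x_2 = 3·p_1·x_1; combined with the budget, a share 0.625 of income goes to x_1.
Demand: x_1*(p_1,p_2,m) = 0.625·m/p_1 and x_2* = 0.375·m/p_2.
At p_1=9, p_2=12, m=88: x_1* = 0.625·88/9 = 6.1111.

x_1* = 6.1111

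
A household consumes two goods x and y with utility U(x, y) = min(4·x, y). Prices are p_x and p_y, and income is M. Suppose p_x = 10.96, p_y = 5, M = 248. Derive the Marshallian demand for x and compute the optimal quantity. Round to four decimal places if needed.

Leontief preferences: the optimum is at the kink where x/1 = y/4, i.e. y = 4·x.
Budget: p_x·x + p_y·4·x = M, so (p_x + 4·p_y)·x = M.
Demand: x*(p_x,p_y,M) = M/(p_x + 4·p_y), y* = 4·M/(p_x + 4·p_y).
Here 10.96 + 4·5 = 30.96, giving x* = 8.0103.

x* = 8.0103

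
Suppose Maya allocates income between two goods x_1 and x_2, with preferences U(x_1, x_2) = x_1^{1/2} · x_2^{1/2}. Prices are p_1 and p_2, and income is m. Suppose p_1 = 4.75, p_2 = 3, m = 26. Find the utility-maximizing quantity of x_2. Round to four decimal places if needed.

The MRS is x_2/x_1. Set MRS = p_1/p_2.
So 0.5·p_2·x_2 = 0.5·p_1·x_1; combined with the budget, a share 0.5 of income goes to x_1.
Demand: x_1*(p_1,p_2,m) = 0.5·m/p_1 and x_2* = 0.5·m/p_2.
At p_1=4.75, p_2=3, m=26: x_2* = 0.5·26/3 = 4.3333.

x_2* = 4.3333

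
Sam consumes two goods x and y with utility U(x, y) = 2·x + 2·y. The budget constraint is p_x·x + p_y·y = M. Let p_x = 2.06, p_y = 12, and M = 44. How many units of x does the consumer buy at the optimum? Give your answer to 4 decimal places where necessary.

Linear utility — the consumer picks whichever good has higher MU/price: 2/2.06 = 0.9709 vs 2/12 = 0.1667.
x gives more utility per dollar, so spend all income on x: x* = M/p_x, y* = 0.
Numerically: x* = 21.3592, y* = 0.

x* = 21.3592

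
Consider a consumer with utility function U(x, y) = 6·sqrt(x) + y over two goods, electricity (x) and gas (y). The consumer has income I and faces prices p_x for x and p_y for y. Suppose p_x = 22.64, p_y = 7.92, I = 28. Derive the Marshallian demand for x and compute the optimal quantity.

Set MRS = p_x/p_y: 3·x^(−1/2) = p_x/p_y.
Solve: √x = 3·p_y/p_x, so x*(p_x,p_y) = (3·p_y/p_x)², and y* = (I − p_x·x*)/p_y.
Plugging in: x* = (3·7.92/22.64)² = 1.1014.

x* = 1.1014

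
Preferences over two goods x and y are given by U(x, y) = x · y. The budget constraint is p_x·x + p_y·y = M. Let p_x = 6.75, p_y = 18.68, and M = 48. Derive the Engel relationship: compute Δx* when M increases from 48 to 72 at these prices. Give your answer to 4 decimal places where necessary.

Δx* = 1.7778

Tangency: MRS = y/x = p_x/p_y.
Rearranging, p_y·y = p_x·x. Substituting into the budget gives p_x·x·(1 + 1) = M.
Demand: x*(p_x,p_y,M) = 0.5·M/p_x and y* = 0.5·M/p_y.
At p_x=6.75, p_y=18.68, M=48: x* = 0.5·48/6.75 = 3.5556.
At M' = 72: x* = 5.3333. Change: 5.3333 − 3.5556 = 1.7778.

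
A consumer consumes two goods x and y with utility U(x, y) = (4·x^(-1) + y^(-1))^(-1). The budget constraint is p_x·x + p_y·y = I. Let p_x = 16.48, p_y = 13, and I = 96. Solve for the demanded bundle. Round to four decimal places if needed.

MU_x ∝ 4·x^(-2), MU_y ∝ y^(-2), so MRS = 4·(y/x)^(2) = p_x/p_y.
Solve for the ratio: y/x = [(1/4)·p_x/p_y]^(0.5).
Substitute y = (y/x)·x into the budget: x* = I/(p_x + p_y·(y/x)).
Numerically y/x = 0.562959, so x* = 96/(16.48 + 13·0.562959) = 4.0339 and y* = 0.562959·4.0339 = 2.2709.

x* = 4.0339, y* = 2.2709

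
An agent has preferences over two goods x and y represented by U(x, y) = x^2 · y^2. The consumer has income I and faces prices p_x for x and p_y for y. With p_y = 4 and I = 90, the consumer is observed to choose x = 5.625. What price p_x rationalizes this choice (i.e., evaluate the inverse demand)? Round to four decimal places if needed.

p_x = 8

The MRS is y/x. Set MRS = p_x/p_y.
Rearranging, p_y·y = p_x·x. Substituting into the budget gives p_x·x·(1 + 1) = I.
Demand: x*(p_x,p_y,I) = 0.5·I/p_x and y* = 0.5·I/p_y.
Set x* = 5.625 in the demand function and solve for p_x: p_x = 8.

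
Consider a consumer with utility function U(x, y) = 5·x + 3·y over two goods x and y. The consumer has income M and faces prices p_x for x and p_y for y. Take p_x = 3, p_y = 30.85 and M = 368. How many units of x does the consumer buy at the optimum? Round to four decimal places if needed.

x* = 122.6667

Linear utility — the consumer picks whichever good has higher MU/price: 5/3 = 1.6667 vs 3/30.85 = 0.0972.
x gives more utility per dollar, so spend all income on x: x* = M/p_x, y* = 0.
Numerically: x* = 122.6667, y* = 0.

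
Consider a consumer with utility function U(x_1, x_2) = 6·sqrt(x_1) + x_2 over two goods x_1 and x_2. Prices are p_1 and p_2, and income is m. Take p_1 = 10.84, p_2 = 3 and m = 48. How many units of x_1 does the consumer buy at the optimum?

x_1* = 0.6893

MU_x_1 = 3/√x_1, MU_x_2 = 1. Tangency: 3/√x_1 = p_1/p_2.
Solve: √x_1 = 3·p_2/p_1, so x_1*(p_1,p_2) = (3·p_2/p_1)², and x_2* = (m − p_1·x_1*)/p_2.
Plugging in: x_1* = (3·3/10.84)² = 0.6893.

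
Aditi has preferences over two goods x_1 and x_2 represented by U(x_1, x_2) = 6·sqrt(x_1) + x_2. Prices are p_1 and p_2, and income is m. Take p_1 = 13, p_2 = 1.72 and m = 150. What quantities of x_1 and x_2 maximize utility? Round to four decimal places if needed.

Utility is quasi-linear in x_2; the FOC for x_1 is 3/√x_1 = p_1/p_2.
Thus x_1* = (3·p_2/p_1)² — independent of m — with the rest of income spent on x_2.
Plugging in: x_1* = (3·1.72/13)² = 0.1575, x_2* = 86.0185.

x_1* = 0.1575, x_2* = 86.0185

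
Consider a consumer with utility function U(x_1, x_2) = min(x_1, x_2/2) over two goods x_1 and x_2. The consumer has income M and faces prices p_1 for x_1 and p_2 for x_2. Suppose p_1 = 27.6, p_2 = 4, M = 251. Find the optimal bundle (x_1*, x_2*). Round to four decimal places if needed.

With perfect complements, no substitution: consume in ratio x_1:x_2 = 1:2.
Budget: p_1·x_1 + p_2·2·x_1 = M, so (p_1 + 2·p_2)·x_1 = M.
Demand: x_1*(p_1,p_2,M) = M/(p_1 + 2·p_2), x_2* = 2·M/(p_1 + 2·p_2).
Here 27.6 + 2·4 = 35.6, giving x_1* = 7.0506 and x_2* = 14.1011.

x_1* = 7.0506, x_2* = 14.1011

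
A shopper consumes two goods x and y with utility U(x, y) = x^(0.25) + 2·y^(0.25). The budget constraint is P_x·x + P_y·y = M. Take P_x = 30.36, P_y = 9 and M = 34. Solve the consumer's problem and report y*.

y* = 2.9873

With the ratio pinned down, the budget gives x* = M/(P_x + P_y·(y/x)) and y* = (y/x)·x*.
Numerically y/x = 12.748302, so x* = 34/(30.36 + 9·12.748302) = 0.2343 and y* = 12.748302·0.2343 = 2.9873.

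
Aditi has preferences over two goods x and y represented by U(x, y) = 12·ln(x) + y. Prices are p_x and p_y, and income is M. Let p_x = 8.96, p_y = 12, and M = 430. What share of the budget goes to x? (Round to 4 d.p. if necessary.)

share on x = 0.3349

Set MRS = p_x/p_y: (12/x)/1 = p_x/p_y.
So x*(p_x,p_y) = 12·p_y/p_x, independent of income; and y* = (M − 12·p_y)/p_y.
At the given prices: x* = 12·12/8.96 = 16.0714, and y* = 23.8333.
Expenditure on x: 8.96·16.0714 = 144; share = 0.3349.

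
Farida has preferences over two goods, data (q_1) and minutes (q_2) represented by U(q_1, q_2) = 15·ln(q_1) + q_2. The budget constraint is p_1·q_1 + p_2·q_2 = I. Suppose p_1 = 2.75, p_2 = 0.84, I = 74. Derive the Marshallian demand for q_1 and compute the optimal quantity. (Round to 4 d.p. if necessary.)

q_1* = 4.5818

Set MRS = p_1/p_2: (15/q_1)/1 = p_1/p_2.
So q_1*(p_1,p_2) = 15·p_2/p_1, independent of income; and q_2* = (I − 15·p_2)/p_2.
At the given prices: q_1* = 15·0.84/2.75 = 4.5818.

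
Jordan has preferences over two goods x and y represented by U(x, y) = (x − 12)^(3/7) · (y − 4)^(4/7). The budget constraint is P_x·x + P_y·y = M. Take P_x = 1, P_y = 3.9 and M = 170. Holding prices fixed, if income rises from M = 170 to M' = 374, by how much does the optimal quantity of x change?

Let x' = x−12, y' = y−4. MRS = (3/4)·y'/x' = P_x/P_y.
Substituting into the budget: x* = 12 + 3/7·(M − 12·P_x − 4·P_y)/P_x, and y* = 4 + 4/7·(…)/P_y.
Discretionary income = 170 − 12·1 − 4·3.9 = 142.4; x* = 12 + 3/7·142.4/1 = 73.0286.
At M' = 374: x* = 160.4571. Change: 160.4571 − 73.0286 = 87.4286.

Δx* = 87.4286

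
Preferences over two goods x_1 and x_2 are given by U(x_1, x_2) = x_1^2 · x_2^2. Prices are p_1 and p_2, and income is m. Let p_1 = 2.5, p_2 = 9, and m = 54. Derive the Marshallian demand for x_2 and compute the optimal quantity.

MU_x_1/MU_x_2 = (2·x_2)/(2·x_1); tangency sets this equal to p_1/p_2.
So 2·p_2·x_2 = 2·p_1·x_1; combined with the budget, a share 0.5 of income goes to x_1.
Demand: x_1*(p_1,p_2,m) = 0.5·m/p_1 and x_2* = 0.5·m/p_2.
At p_1=2.5, p_2=9, m=54: x_2* = 0.5·54/9 = 3.

x_2* = 3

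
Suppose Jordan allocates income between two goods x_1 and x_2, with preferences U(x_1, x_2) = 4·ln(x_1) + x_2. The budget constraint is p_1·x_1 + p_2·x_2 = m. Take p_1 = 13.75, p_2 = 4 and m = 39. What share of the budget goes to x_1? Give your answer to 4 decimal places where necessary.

share on x_1 = 0.4103

Set MRS = p_1/p_2: (4/x_1)/1 = p_1/p_2.
So x_1*(p_1,p_2) = 4·p_2/p_1, independent of income; and x_2* = (m − 4·p_2)/p_2.
At the given prices: x_1* = 4·4/13.75 = 1.1636, and x_2* = 5.75.
Expenditure on x_1: 13.75·1.1636 = 16; share = 0.4103.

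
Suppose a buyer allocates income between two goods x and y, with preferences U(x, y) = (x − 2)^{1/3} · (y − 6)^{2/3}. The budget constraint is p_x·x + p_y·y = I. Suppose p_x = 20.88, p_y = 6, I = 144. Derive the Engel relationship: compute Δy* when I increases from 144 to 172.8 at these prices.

Δy* = 3.2

MRS = (1/2)·(y−6)/(x−2). Tangency with p_x/p_y gives y−6 = 2·(p_x/p_y)·(x−2).
Substituting into the budget: x* = 2 + 1/3·(I − 2·p_x − 6·p_y)/p_x, and y* = 6 + 2/3·(…)/p_y.
Discretionary income = 144 − 2·20.88 − 6·6 = 66.24; y* = 6 + 2/3·66.24/6 = 13.36.
At I' = 172.8: y* = 16.56. Change: 16.56 − 13.36 = 3.2.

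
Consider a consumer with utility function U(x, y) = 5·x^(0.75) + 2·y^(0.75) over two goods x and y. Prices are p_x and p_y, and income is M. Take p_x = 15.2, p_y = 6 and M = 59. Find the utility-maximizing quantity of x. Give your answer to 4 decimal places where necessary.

x* = 2.7408

MU_x ∝ 5·x^(-0.25), MU_y ∝ 2·y^(-0.25), so MRS = (5/2)·(y/x)^(0.25) = p_x/p_y.
Hence y/x = ((2/5)·p_x/p_y)^(1/(0.25)), i.e. raised to the 4 power.
Substitute y = (y/x)·x into the budget: x* = M/(p_x + p_y·(y/x)).
Numerically y/x = 1.05441, so x* = 59/(15.2 + 6·1.05441) = 2.7408.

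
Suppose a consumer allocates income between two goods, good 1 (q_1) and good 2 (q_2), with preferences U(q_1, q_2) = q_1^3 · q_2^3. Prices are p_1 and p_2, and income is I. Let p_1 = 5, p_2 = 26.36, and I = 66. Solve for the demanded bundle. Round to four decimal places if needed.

q_1* = 6.6, q_2* = 1.2519

The MRS is q_2/q_1. Set MRS = p_1/p_2.
So 3·p_2·q_2 = 3·p_1·q_1; combined with the budget, a share 0.5 of income goes to q_1.
Demand: q_1*(p_1,p_2,I) = 0.5·I/p_1 and q_2* = 0.5·I/p_2.
At p_1=5, p_2=26.36, I=66: q_1* = 0.5·66/5 = 6.6, q_2* = 1.2519.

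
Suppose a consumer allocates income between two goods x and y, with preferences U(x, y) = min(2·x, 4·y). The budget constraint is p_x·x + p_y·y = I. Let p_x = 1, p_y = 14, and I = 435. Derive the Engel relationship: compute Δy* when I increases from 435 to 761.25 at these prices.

Leontief preferences: the optimum is at the kink where x/4 = y/2, i.e. y = (1/2)·x.
Budget: p_x·x + p_y·(1/2)·x = I, so (4·p_x + 2·p_y)·x = 4·I.
Demand: x*(p_x,p_y,I) = 4·I/(4·p_x + 2·p_y), y* = 2·I/(4·p_x + 2·p_y).
Here 4·1 + 2·14 = 32, giving y* = 27.1875.
At I' = 761.25: y* = 47.5781. Change: 47.5781 − 27.1875 = 20.3906.

Δy* = 20.3906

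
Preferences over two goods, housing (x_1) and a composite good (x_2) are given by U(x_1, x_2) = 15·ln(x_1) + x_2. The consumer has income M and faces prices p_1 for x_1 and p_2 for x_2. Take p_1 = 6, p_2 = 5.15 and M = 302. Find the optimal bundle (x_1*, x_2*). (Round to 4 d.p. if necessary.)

x_1* = 12.875, x_2* = 43.6408

MU_x_1 = 15/x_1, MU_x_2 = 1. Tangency: 15/x_1 = p_1/p_2.
So x_1*(p_1,p_2) = 15·p_2/p_1, independent of income; and x_2* = (M − 15·p_2)/p_2.
At the given prices: x_1* = 15·5.15/6 = 12.875, and x_2* = 43.6408.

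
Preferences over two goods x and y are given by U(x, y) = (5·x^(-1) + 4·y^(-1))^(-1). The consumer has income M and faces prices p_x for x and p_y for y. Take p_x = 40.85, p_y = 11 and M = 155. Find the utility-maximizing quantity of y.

y* = 4.4669

MU_x ∝ 5·x^(-2), MU_y ∝ 4·y^(-2), so MRS = (5/4)·(y/x)^(2) = p_x/p_y.
Hence y/x = ((4/5)·p_x/p_y)^(1/(2)), i.e. raised to the 0.5 power.
With the ratio pinned down, the budget gives x* = M/(p_x + p_y·(y/x)) and y* = (y/x)·x*.
Numerically y/x = 1.723633, so x* = 155/(40.85 + 11·1.723633) = 2.5915 and y* = 1.723633·2.5915 = 4.4669.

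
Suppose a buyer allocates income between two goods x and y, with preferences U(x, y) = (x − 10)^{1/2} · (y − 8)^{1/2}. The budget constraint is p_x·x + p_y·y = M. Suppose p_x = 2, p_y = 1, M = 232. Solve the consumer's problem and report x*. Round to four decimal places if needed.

x* = 61

Let x' = x−10, y' = y−8. MRS = y'/x' = p_x/p_y.
Substituting into the budget: x* = 10 + 0.5·(M − 10·p_x − 8·p_y)/p_x, and y* = 8 + 0.5·(…)/p_y.
Discretionary income = 232 − 10·2 − 8·1 = 204; x* = 10 + 0.5·204/2 = 61.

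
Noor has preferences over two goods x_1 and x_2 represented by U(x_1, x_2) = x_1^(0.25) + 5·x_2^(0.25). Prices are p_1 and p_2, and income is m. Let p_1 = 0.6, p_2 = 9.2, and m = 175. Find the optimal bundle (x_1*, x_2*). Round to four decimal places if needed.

x_1* = 65.6685, x_2* = 14.739

MU_x_1 ∝ x_1^(-0.75), MU_x_2 ∝ 5·x_2^(-0.75), so MRS = (1/5)·(x_2/x_1)^(0.75) = p_1/p_2.
Hence x_2/x_1 = (5·p_1/p_2)^(1/(0.75)), i.e. raised to the 4/3 power.
Substitute x_2 = (x_2/x_1)·x_1 into the budget: x_1* = m/(p_1 + p_2·(x_2/x_1)).
Numerically x_2/x_1 = 0.224446, so x_1* = 175/(0.6 + 9.2·0.224446) = 65.6685 and x_2* = 0.224446·65.6685 = 14.739.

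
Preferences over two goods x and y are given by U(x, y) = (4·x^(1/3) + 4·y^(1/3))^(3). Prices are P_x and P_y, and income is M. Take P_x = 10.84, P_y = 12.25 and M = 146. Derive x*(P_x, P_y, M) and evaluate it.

Numerically y/x = 0.832415, so x* = 146/(10.84 + 12.25·0.832415) = 6.9401.

x* = 6.9401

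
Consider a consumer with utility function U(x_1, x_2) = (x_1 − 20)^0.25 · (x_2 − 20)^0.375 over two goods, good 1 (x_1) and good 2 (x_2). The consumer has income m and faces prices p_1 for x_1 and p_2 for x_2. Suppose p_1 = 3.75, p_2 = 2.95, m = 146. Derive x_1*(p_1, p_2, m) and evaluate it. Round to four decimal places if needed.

x_1* = 21.28

This is Cobb-Douglas in (x_1−20, x_2−20): tangency gives 0.25·p_2·(x_2−20) = 0.375·p_1·(x_1−20).
After buying the subsistence bundle (20, 20), a share 0.4 of the remaining income goes to x_1: x_1* = 20 + 0.4·(m − 20p_1 − 20p_2)/p_1.
Discretionary income = 146 − 20·3.75 − 20·2.95 = 12; x_1* = 20 + 0.4·12/3.75 = 21.28.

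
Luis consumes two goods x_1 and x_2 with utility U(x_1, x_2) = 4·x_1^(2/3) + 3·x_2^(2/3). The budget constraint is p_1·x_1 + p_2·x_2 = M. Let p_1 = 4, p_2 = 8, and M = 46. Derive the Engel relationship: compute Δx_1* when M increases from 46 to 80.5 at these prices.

From the CES first-order condition, (4/3)·(x_2/x_1)^(1/3) = p_1/p_2.
Solve for the ratio: x_2/x_1 = [(3/4)·p_1/p_2]^(3).
With the ratio pinned down, the budget gives x_1* = M/(p_1 + p_2·(x_2/x_1)) and x_2* = (x_2/x_1)·x_1*.
Numerically x_2/x_1 = 0.052734, so x_1* = 46/(4 + 8·0.052734) = 10.4028.
At M' = 80.5: x_1* = 18.2049. Change: 18.2049 − 10.4028 = 7.8021.

Δx_1* = 7.8021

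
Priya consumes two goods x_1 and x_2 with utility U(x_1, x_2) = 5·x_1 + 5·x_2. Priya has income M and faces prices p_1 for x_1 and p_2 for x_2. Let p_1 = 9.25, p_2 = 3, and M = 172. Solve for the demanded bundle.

Perfect substitutes: compare marginal utility per dollar. 5/p_1 vs 5/p_2 → 0.5405 vs 1.6667.
x_2 gives more utility per dollar, so spend all income on x_2: x_2* = M/p_2, x_1* = 0.
Numerically: x_1* = 0, x_2* = 57.3333.

x_1* = 0, x_2* = 57.3333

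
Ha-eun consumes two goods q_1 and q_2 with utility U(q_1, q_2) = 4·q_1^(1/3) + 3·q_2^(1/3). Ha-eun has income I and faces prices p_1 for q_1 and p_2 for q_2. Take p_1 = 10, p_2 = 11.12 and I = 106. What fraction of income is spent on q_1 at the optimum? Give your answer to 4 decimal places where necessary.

share on q_1 = 0.6188

MU_q_1 ∝ 4·q_1^(-2/3), MU_q_2 ∝ 3·q_2^(-2/3), so MRS = (4/3)·(q_2/q_1)^(2/3) = p_1/p_2.
Hence q_2/q_1 = ((3/4)·p_1/p_2)^(1/(2/3)), i.e. raised to the 1.5 power.
Substitute q_2 = (q_2/q_1)·q_1 into the budget: q_1* = I/(p_1 + p_2·(q_2/q_1)).
Numerically q_2/q_1 = 0.553904, so q_1* = 106/(10 + 11.12·0.553904) = 6.5596 and q_2* = 0.553904·6.5596 = 3.6334.
Expenditure on q_1: 10·6.5596 = 65.5964; share = 0.6188.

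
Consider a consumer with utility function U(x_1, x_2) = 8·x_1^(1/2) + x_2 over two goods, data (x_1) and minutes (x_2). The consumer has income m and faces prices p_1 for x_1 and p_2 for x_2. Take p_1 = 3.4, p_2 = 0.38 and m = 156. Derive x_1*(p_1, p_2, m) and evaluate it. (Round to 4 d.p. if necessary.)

x_1* = 0.1999

Utility is quasi-linear in x_2; the FOC for x_1 is 4/√x_1 = p_1/p_2.
Solve: √x_1 = 4·p_2/p_1, so x_1*(p_1,p_2) = (4·p_2/p_1)², and x_2* = (m − p_1·x_1*)/p_2.
Plugging in: x_1* = (4·0.38/3.4)² = 0.1999.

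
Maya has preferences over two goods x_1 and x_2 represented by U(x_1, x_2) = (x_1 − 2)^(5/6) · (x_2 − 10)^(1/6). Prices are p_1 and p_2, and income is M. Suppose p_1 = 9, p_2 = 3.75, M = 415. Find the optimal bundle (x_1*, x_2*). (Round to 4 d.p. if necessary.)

Substituting into the budget: x_1* = 2 + 5/6·(M − 2·p_1 − 10·p_2)/p_1, and x_2* = 10 + 1/6·(…)/p_2.
Discretionary income = 415 − 2·9 − 10·3.75 = 359.5; x_1* = 2 + 5/6·359.5/9 = 35.287; x_2* = 10 + 1/6·359.5/3.75 = 25.9778.

x_1* = 35.287, x_2* = 25.9778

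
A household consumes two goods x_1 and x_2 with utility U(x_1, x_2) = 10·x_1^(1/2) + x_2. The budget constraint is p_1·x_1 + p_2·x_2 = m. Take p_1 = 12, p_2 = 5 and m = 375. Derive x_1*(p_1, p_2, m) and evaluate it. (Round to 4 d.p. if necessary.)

x_1* = 4.3403

Set MRS = p_1/p_2: 5·x_1^(−1/2) = p_1/p_2.
Solve: √x_1 = 5·p_2/p_1, so x_1*(p_1,p_2) = (5·p_2/p_1)², and x_2* = (m − p_1·x_1*)/p_2.
Plugging in: x_1* = (5·5/12)² = 4.3403.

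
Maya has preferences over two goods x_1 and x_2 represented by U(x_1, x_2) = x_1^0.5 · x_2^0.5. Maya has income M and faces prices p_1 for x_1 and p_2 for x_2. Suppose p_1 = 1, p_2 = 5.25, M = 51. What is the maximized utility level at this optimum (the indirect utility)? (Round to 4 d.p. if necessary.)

MU_x_1/MU_x_2 = (0.5·x_2)/(0.5·x_1); tangency sets this equal to p_1/p_2.
So 0.5·p_2·x_2 = 0.5·p_1·x_1; combined with the budget, a share 0.5 of income goes to x_1.
Demand: x_1*(p_1,p_2,M) = 0.5·M/p_1 and x_2* = 0.5·M/p_2.
At p_1=1, p_2=5.25, M=51: x_1* = 0.5·51/1 = 25.5, x_2* = 4.8571.
Utility at the optimum: U(25.5, 4.8571) = 11.1291.

V = 11.1291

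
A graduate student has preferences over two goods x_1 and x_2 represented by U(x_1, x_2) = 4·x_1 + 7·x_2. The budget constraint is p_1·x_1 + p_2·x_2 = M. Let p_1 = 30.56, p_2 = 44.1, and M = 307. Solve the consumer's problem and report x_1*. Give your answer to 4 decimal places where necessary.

x_2 gives more utility per dollar, so spend all income on x_2: x_2* = M/p_2, x_1* = 0.
Numerically: x_1* = 0, x_2* = 6.9615.

x_1* = 0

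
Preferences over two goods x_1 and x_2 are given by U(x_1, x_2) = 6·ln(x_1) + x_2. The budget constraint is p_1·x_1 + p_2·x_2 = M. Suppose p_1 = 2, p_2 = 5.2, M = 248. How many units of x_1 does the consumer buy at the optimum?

So x_1*(p_1,p_2) = 6·p_2/p_1, independent of income; and x_2* = (M − 6·p_2)/p_2.
At the given prices: x_1* = 6·5.2/2 = 15.6.

x_1* = 15.6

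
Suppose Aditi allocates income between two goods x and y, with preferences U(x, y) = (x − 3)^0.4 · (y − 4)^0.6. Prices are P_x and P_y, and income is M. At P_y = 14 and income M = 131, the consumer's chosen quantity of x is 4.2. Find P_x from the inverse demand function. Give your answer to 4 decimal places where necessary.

P_x = 12.5

Let x' = x−3, y' = y−4. MRS = (2/3)·y'/x' = P_x/P_y.
After buying the subsistence bundle (3, 4), a share 0.4 of the remaining income goes to x: x* = 3 + 0.4·(M − 3P_x − 4P_y)/P_x.
Set x* = 4.2 in the demand function and solve for P_x: P_x = 12.5.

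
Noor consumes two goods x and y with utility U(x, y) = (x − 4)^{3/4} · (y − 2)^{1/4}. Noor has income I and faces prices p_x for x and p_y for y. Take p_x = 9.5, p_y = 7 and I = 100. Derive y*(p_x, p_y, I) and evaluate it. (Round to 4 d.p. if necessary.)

MRS = 3·(y−2)/(x−4). Tangency with p_x/p_y gives y−2 = (1/3)·(p_x/p_y)·(x−4).
After buying the subsistence bundle (4, 2), a share 0.75 of the remaining income goes to x: x* = 4 + 0.75·(I − 4p_x − 2p_y)/p_x.
Discretionary income = 100 − 4·9.5 − 2·7 = 48; y* = 2 + 0.25·48/7 = 3.7143.

y* = 3.7143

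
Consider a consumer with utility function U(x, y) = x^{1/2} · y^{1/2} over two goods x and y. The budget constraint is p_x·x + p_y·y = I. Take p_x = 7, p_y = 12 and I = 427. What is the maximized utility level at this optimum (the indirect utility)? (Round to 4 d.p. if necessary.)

V = 23.2948

The MRS is y/x. Set MRS = p_x/p_y.
Rearranging, p_y·y = p_x·x. Substituting into the budget gives p_x·x·(1 + 1) = I.
Demand: x*(p_x,p_y,I) = 0.5·I/p_x and y* = 0.5·I/p_y.
At p_x=7, p_y=12, I=427: x* = 0.5·427/7 = 30.5, y* = 17.7917.
Utility at the optimum: U(30.5, 17.7917) = 23.2948.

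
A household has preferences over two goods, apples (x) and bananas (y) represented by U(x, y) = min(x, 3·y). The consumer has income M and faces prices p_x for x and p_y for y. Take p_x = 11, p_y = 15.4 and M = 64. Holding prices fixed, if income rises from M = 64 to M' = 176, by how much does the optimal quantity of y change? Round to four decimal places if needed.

Δy* = 2.314

Leontief preferences: the optimum is at the kink where x/3 = y/1, i.e. y = (1/3)·x.
Budget: p_x·x + p_y·(1/3)·x = M, so (3·p_x + p_y)·x = 3·M.
Demand: x*(p_x,p_y,M) = 3·M/(3·p_x + p_y), y* = M/(3·p_x + p_y).
Here 3·11 + 15.4 = 48.4, giving y* = 1.3223.
At M' = 176: y* = 3.6364. Change: 3.6364 − 1.3223 = 2.314.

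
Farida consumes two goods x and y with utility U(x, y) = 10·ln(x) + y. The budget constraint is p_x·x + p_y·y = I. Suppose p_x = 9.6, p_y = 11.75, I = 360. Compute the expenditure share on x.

Set MRS = p_x/p_y: (10/x)/1 = p_x/p_y.
So x*(p_x,p_y) = 10·p_y/p_x, independent of income; and y* = (I − 10·p_y)/p_y.
At the given prices: x* = 10·11.75/9.6 = 12.2396, and y* = 20.6383.
Expenditure on x: 9.6·12.2396 = 117.5; share = 0.3264.

share on x = 0.3264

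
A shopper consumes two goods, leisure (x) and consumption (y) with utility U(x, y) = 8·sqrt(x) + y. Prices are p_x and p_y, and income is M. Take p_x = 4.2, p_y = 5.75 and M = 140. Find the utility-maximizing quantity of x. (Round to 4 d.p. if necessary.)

x* = 29.9887

Utility is quasi-linear in y; the FOC for x is 4/√x = p_x/p_y.
Solve: √x = 4·p_y/p_x, so x*(p_x,p_y) = (4·p_y/p_x)², and y* = (M − p_x·x*)/p_y.
Plugging in: x* = (4·5.75/4.2)² = 29.9887.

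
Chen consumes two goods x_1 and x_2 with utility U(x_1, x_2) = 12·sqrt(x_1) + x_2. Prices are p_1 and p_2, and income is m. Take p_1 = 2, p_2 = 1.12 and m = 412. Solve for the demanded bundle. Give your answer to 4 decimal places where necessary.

x_1* = 11.2896, x_2* = 347.6971

Set MRS = p_1/p_2: 6·x_1^(−1/2) = p_1/p_2.
Solve: √x_1 = 6·p_2/p_1, so x_1*(p_1,p_2) = (6·p_2/p_1)², and x_2* = (m − p_1·x_1*)/p_2.
Plugging in: x_1* = (6·1.12/2)² = 11.2896, x_2* = 347.6971.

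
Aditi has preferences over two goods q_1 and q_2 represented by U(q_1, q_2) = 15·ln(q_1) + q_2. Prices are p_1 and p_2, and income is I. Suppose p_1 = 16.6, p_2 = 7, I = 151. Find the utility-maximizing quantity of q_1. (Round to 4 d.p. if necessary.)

MU_q_1 = 15/q_1, MU_q_2 = 1. Tangency: 15/q_1 = p_1/p_2.
So q_1*(p_1,p_2) = 15·p_2/p_1, independent of income; and q_2* = (I − 15·p_2)/p_2.
At the given prices: q_1* = 15·7/16.6 = 6.3253.

q_1* = 6.3253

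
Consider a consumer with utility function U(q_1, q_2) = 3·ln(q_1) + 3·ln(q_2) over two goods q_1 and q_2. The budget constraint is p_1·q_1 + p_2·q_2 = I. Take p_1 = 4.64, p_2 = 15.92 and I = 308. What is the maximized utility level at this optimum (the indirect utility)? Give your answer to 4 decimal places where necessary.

Tangency: MRS = q_2/q_1 = p_1/p_2.
So 3·p_2·q_2 = 3·p_1·q_1; combined with the budget, a share 0.5 of income goes to q_1.
Demand: q_1*(p_1,p_2,I) = 0.5·I/p_1 and q_2* = 0.5·I/p_2.
At p_1=4.64, p_2=15.92, I=308: q_1* = 0.5·308/4.64 = 33.1897, q_2* = 9.6734.
Utility at the optimum: U(33.1897, 9.6734) = 17.3148.

V = 17.3148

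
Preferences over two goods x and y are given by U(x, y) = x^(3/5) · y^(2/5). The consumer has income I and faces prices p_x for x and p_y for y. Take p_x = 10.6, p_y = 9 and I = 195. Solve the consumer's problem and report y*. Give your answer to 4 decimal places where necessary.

y* = 8.6667

Tangency: MRS = (3/2)·y/x = p_x/p_y.
So 0.6·p_y·y = 0.4·p_x·x; combined with the budget, a share 0.6 of income goes to x.
Demand: x*(p_x,p_y,I) = 0.6·I/p_x and y* = 0.4·I/p_y.
At p_x=10.6, p_y=9, I=195: y* = 0.4·195/9 = 8.6667.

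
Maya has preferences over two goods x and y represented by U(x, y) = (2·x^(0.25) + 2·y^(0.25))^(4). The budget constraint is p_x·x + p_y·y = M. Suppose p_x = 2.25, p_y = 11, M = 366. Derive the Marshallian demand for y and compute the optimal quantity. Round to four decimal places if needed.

MRS = MU_x/MU_y = (y/x)^(0.75). Set equal to p_x/p_y.
Solve for the ratio: y/x = [p_x/p_y]^(4/3).
With the ratio pinned down, the budget gives x* = M/(p_x + p_y·(y/x)) and y* = (y/x)·x*.
Numerically y/x = 0.120518, so x* = 366/(2.25 + 11·0.120518) = 102.3575 and y* = 0.120518·102.3575 = 12.336.

y* = 12.336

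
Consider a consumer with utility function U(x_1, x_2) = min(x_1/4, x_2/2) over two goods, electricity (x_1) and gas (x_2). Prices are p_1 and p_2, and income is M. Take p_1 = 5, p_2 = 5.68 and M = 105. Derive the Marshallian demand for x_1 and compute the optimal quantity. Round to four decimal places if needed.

Here 4·5 + 2·5.68 = 31.36, giving x_1* = 13.3929.

x_1* = 13.3929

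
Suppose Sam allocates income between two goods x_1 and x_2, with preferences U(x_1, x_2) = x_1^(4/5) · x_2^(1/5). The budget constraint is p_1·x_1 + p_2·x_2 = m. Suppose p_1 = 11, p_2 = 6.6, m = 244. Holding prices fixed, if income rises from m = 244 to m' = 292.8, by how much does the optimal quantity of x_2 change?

Δx_2* = 1.4788

MU_x_1/MU_x_2 = (0.8·x_2)/(0.2·x_1); tangency sets this equal to p_1/p_2.
So 0.8·p_2·x_2 = 0.2·p_1·x_1; combined with the budget, a share 0.8 of income goes to x_1.
Demand: x_1*(p_1,p_2,m) = 0.8·m/p_1 and x_2* = 0.2·m/p_2.
At p_1=11, p_2=6.6, m=244: x_2* = 0.2·244/6.6 = 7.3939.
At m' = 292.8: x_2* = 8.8727. Change: 8.8727 − 7.3939 = 1.4788.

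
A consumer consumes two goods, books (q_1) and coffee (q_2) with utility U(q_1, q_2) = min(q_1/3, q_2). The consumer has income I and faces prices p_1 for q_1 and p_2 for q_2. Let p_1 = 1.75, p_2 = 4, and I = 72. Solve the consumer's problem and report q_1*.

With perfect complements, no substitution: consume in ratio q_1:q_2 = 3:1.
Budget: p_1·q_1 + p_2·(1/3)·q_1 = I, so (3·p_1 + p_2)·q_1 = 3·I.
Demand: q_1*(p_1,p_2,I) = 3·I/(3·p_1 + p_2), q_2* = I/(3·p_1 + p_2).
Here 3·1.75 + 4 = 9.25, giving q_1* = 23.3514.

q_1* = 23.3514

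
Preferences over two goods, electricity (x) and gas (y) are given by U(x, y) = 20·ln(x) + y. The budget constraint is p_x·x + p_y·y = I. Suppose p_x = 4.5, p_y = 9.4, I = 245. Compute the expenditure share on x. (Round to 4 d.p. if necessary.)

share on x = 0.7673

MU_x = 20/x, MU_y = 1. Tangency: 20/x = p_x/p_y.
So x*(p_x,p_y) = 20·p_y/p_x, independent of income; and y* = (I − 20·p_y)/p_y.
At the given prices: x* = 20·9.4/4.5 = 41.7778, and y* = 6.0638.
Expenditure on x: 4.5·41.7778 = 188; share = 0.7673.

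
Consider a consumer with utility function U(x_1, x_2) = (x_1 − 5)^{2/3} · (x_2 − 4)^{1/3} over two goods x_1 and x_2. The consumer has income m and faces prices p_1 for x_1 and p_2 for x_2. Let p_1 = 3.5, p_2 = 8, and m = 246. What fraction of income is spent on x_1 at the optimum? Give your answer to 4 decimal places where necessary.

MRS = 2·(x_2−4)/(x_1−5). Tangency with p_1/p_2 gives x_2−4 = (1/2)·(p_1/p_2)·(x_1−5).
After buying the subsistence bundle (5, 4), a share 2/3 of the remaining income goes to x_1: x_1* = 5 + 2/3·(m − 5p_1 − 4p_2)/p_1.
Discretionary income = 246 − 5·3.5 − 4·8 = 196.5; x_1* = 5 + 2/3·196.5/3.5 = 42.4286; x_2* = 4 + 1/3·196.5/8 = 12.1875.
Expenditure on x_1: 3.5·42.4286 = 148.5; share = 0.6037.

share on x_1 = 0.6037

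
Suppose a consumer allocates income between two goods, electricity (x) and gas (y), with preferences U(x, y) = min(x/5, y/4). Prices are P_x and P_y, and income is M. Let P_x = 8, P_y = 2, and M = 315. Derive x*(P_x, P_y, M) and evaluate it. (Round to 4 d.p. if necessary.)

Leontief preferences: the optimum is at the kink where x/5 = y/4, i.e. y = (4/5)·x.
Budget: P_x·x + P_y·(4/5)·x = M, so (5·P_x + 4·P_y)·x = 5·M.
Demand: x*(P_x,P_y,M) = 5·M/(5·P_x + 4·P_y), y* = 4·M/(5·P_x + 4·P_y).
Here 5·8 + 4·2 = 48, giving x* = 32.8125.

x* = 32.8125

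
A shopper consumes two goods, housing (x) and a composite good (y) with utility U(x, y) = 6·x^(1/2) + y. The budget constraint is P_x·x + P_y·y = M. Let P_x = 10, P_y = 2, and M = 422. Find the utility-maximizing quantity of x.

Solve: √x = 3·P_y/P_x, so x*(P_x,P_y) = (3·P_y/P_x)², and y* = (M − P_x·x*)/P_y.
Plugging in: x* = (3·2/10)² = 0.36.

x* = 0.36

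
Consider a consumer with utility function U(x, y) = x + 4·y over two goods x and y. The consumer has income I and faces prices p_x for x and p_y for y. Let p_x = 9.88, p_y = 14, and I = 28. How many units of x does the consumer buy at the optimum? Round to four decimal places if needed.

Linear utility — the consumer picks whichever good has higher MU/price: 1/9.88 = 0.1012 vs 4/14 = 0.2857.
y gives more utility per dollar, so spend all income on y: y* = I/p_y, x* = 0.
Numerically: x* = 0, y* = 2.

x* = 0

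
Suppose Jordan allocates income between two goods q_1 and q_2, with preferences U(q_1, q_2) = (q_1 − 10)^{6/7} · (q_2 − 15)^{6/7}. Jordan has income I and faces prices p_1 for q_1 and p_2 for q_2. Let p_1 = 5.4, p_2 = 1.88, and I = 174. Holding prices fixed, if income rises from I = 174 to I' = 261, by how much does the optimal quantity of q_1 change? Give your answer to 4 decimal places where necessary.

This is Cobb-Douglas in (q_1−10, q_2−15): tangency gives 6/7·p_2·(q_2−15) = 6/7·p_1·(q_1−10).
Substituting into the budget: q_1* = 10 + 0.5·(I − 10·p_1 − 15·p_2)/p_1, and q_2* = 15 + 0.5·(…)/p_2.
Discretionary income = 174 − 10·5.4 − 15·1.88 = 91.8; q_1* = 10 + 0.5·91.8/5.4 = 18.5.
At I' = 261: q_1* = 26.5556. Change: 26.5556 − 18.5 = 8.0556.

Δq_1* = 8.0556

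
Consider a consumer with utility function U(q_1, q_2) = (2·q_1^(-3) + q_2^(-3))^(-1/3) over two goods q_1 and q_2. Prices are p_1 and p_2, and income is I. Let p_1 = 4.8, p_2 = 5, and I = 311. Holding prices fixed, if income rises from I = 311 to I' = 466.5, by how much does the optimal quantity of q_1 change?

From the CES first-order condition, 2·(q_2/q_1)^(4) = p_1/p_2.
Hence q_2/q_1 = ((1/2)·p_1/p_2)^(1/(4)), i.e. raised to the 0.25 power.
With the ratio pinned down, the budget gives q_1* = I/(p_1 + p_2·(q_2/q_1)) and q_2* = (q_2/q_1)·q_1*.
Numerically q_2/q_1 = 0.832358, so q_1* = 311/(4.8 + 5·0.832358) = 34.7029.
At I' = 466.5: q_1* = 52.0543. Change: 52.0543 − 34.7029 = 17.3514.

Δq_1* = 17.3514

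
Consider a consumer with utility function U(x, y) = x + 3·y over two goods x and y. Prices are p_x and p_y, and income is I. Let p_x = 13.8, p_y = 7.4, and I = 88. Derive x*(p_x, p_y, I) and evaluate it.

x* = 0

Linear utility — the consumer picks whichever good has higher MU/price: 1/13.8 = 0.0725 vs 3/7.4 = 0.4054.
y gives more utility per dollar, so spend all income on y: y* = I/p_y, x* = 0.
Numerically: x* = 0, y* = 11.8919.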